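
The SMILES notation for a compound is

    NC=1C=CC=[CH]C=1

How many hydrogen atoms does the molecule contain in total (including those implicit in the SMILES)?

7

Walk through each heavy atom and fill implicit hydrogens from standard valence (C 4, N 3, O 2, S 2, halogen 1):
  atom 1: N, bond orders sum to 1 (valence 3) → 2 H
  atom 2: C, bond orders sum to 4 (valence 4) → 0 H
  atom 3: C, bond orders sum to 3 (valence 4) → 1 H
  atom 4: C, bond orders sum to 3 (valence 4) → 1 H
  atom 5: C, bond orders sum to 3 (valence 4) → 1 H
  atom 6: C with explicit H count 1
  atom 7: C, bond orders sum to 3 (valence 4) → 1 H
Total hydrogens: 7.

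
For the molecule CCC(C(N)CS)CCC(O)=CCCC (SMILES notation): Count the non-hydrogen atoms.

Every atom symbol written in the SMILES (organic subset) is one heavy atom; implicit H are not written.
Heavy atoms by element → C:12, N:1, O:1, S:1.
Total: 15.

15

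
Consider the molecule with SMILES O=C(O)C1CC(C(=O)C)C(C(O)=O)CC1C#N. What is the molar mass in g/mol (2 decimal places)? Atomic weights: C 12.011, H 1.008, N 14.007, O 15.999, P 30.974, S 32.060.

239.23 g/mol

First, the molecular formula is C11H13NO5 (counting implicit H from valence).
  C: 11 × 12.011 = 132.121
  H: 13 × 1.008 = 13.104
  N: 1 × 14.007 = 14.007
  O: 5 × 15.999 = 79.995
Sum: 11×12.011 + 13×1.008 + 1×14.007 + 5×15.999 = 239.227 → 239.23 g/mol.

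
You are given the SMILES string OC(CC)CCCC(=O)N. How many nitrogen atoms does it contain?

1

Scan the SMILES for N atoms (remember two-letter symbols like Cl and Br are single atoms).
Nitrogen count: 1.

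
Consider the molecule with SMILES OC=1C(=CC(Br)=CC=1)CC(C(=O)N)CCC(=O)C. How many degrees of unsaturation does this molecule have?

Degree of unsaturation = (number of rings) + (number of π bonds).
Ring closures in the SMILES: 1.
π bonds: 5 double bonds (each 1 DoU) → 5 DoU from unsaturation.
Total DoU = 1 + 5 = 6.

6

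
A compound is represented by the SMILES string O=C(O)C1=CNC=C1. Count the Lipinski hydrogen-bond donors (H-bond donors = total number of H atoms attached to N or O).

2

Donors: find every N or O and count the H atoms it carries.
  atom 1 (O): bond orders sum to 2 → 0 H
  atom 3 (O): bond orders sum to 1 → 1 H
  atom 6 (N): bond orders sum to 2 → 1 H
Lipinski HBD = 2.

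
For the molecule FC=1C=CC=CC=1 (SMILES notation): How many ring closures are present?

In SMILES, each pair of matching ring-closure digits denotes one ring-closing bond; the number of such bonds equals the number of independent rings.
Ring-closure bonds here: 1.

1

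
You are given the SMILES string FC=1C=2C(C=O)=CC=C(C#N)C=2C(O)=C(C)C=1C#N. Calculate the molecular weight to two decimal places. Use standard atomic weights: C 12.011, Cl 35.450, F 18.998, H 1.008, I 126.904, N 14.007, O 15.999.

First, the molecular formula is C14H7FN2O2 (counting implicit H from valence).
  C: 14 × 12.011 = 168.154
  F: 1 × 18.998 = 18.998
  H: 7 × 1.008 = 7.056
  N: 2 × 14.007 = 28.014
  O: 2 × 15.999 = 31.998
Sum: 14×12.011 + 1×18.998 + 7×1.008 + 2×14.007 + 2×15.999 = 254.220 → 254.22 g/mol.

254.22 g/mol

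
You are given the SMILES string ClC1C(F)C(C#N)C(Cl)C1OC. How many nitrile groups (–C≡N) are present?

1

The nitrile motif appears at heavy-atom position 6 in the SMILES.
Other groups present: 1 ether.
Nitrile count: 1.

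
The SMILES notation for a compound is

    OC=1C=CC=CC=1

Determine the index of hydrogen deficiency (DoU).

4

Degree of unsaturation = (number of rings) + (number of π bonds).
Ring closures in the SMILES: 1.
π bonds: 3 double bonds (each 1 DoU) → 3 DoU from unsaturation.
Total DoU = 1 + 3 = 4.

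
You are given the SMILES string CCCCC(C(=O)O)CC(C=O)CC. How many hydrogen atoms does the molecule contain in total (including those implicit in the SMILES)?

20

Walk through each heavy atom and fill implicit hydrogens from standard valence (C 4, N 3, O 2, S 2, halogen 1):
  atom 1: C, bond orders sum to 1 (valence 4) → 3 H
  atom 2: C, bond orders sum to 2 (valence 4) → 2 H
  atom 3: C, bond orders sum to 2 (valence 4) → 2 H
  atom 4: C, bond orders sum to 2 (valence 4) → 2 H
  atom 5: C, bond orders sum to 3 (valence 4) → 1 H
  atom 6: C, bond orders sum to 4 (valence 4) → 0 H
  atom 7: O, bond orders sum to 2 (valence 2) → 0 H
  atom 8: O, bond orders sum to 1 (valence 2) → 1 H
  atom 9: C, bond orders sum to 2 (valence 4) → 2 H
  atom 10: C, bond orders sum to 3 (valence 4) → 1 H
  atom 11: C, bond orders sum to 3 (valence 4) → 1 H
  atom 12: O, bond orders sum to 2 (valence 2) → 0 H
  atom 13: C, bond orders sum to 2 (valence 4) → 2 H
  atom 14: C, bond orders sum to 1 (valence 4) → 3 H
Total hydrogens: 20.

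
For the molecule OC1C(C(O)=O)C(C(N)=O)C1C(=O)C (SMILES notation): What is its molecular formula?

Walk through each heavy atom and fill implicit hydrogens from standard valence (C 4, N 3, O 2, S 2, halogen 1):
  atom 1: O, bond orders sum to 1 (valence 2) → 1 H
  atom 2: C, bond orders sum to 3 (valence 4) → 1 H
  atom 3: C, bond orders sum to 3 (valence 4) → 1 H
  atom 4: C, bond orders sum to 4 (valence 4) → 0 H
  atom 5: O, bond orders sum to 1 (valence 2) → 1 H
  atom 6: O, bond orders sum to 2 (valence 2) → 0 H
  atom 7: C, bond orders sum to 3 (valence 4) → 1 H
  atom 8: C, bond orders sum to 4 (valence 4) → 0 H
  atom 9: N, bond orders sum to 1 (valence 3) → 2 H
  atom 10: O, bond orders sum to 2 (valence 2) → 0 H
  atom 11: C, bond orders sum to 3 (valence 4) → 1 H
  atom 12: C, bond orders sum to 4 (valence 4) → 0 H
  atom 13: O, bond orders sum to 2 (valence 2) → 0 H
  atom 14: C, bond orders sum to 1 (valence 4) → 3 H
Totals → C:8, H:11, N:1, O:5.
In Hill order: C8H11NO5.

C8H11NO5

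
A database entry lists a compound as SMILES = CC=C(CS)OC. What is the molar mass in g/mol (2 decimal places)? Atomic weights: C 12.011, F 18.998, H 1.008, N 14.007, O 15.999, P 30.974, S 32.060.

First, the molecular formula is C5H10OS (counting implicit H from valence).
  C: 5 × 12.011 = 60.055
  H: 10 × 1.008 = 10.080
  O: 1 × 15.999 = 15.999
  S: 1 × 32.060 = 32.060
Sum: 5×12.011 + 10×1.008 + 1×15.999 + 1×32.060 = 118.194 → 118.19 g/mol.

118.19 g/mol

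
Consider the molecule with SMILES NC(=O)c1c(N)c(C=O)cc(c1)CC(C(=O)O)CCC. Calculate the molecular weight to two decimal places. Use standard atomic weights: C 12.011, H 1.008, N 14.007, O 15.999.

278.31 g/mol

First, the molecular formula is C14H18N2O4 (counting implicit H from valence).
  C: 14 × 12.011 = 168.154
  H: 18 × 1.008 = 18.144
  N: 2 × 14.007 = 28.014
  O: 4 × 15.999 = 63.996
Sum: 14×12.011 + 18×1.008 + 2×14.007 + 4×15.999 = 278.308 → 278.31 g/mol.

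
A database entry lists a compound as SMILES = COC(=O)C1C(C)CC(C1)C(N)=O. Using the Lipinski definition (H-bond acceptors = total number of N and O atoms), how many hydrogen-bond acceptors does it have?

4

N atoms: 1; O atoms: 3.
Lipinski HBA = 1 + 3 = 4.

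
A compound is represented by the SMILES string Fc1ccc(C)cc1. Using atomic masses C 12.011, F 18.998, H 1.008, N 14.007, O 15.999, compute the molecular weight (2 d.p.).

110.13 g/mol

First, the molecular formula is C7H7F (counting implicit H from valence).
  C: 7 × 12.011 = 84.077
  F: 1 × 18.998 = 18.998
  H: 7 × 1.008 = 7.056
Sum: 7×12.011 + 1×18.998 + 7×1.008 = 110.131 → 110.13 g/mol.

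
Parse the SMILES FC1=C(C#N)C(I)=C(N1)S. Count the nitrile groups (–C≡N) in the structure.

The nitrile motif appears at heavy-atom position 4 in the SMILES.
Other groups present: 1 thiol.
Nitrile count: 1.

1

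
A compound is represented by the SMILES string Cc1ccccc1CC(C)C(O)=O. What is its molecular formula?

Walk through each heavy atom and fill implicit hydrogens from standard valence (C 4, N 3, O 2, S 2, halogen 1); for lowercase aromatic atoms, an aromatic c carries 1 H when it has two neighbours and 0 H with three, and aromatic n carries 0 H:
  atom 1: C, bond orders sum to 1 (valence 4) → 3 H
  atom 2: aromatic c, 3 neighbours → 0 H
  atom 3: aromatic c, 2 neighbours → 1 H
  atom 4: aromatic c, 2 neighbours → 1 H
  atom 5: aromatic c, 2 neighbours → 1 H
  atom 6: aromatic c, 2 neighbours → 1 H
  atom 7: aromatic c, 3 neighbours → 0 H
  atom 8: C, bond orders sum to 2 (valence 4) → 2 H
  atom 9: C, bond orders sum to 3 (valence 4) → 1 H
  atom 10: C, bond orders sum to 1 (valence 4) → 3 H
  atom 11: C, bond orders sum to 4 (valence 4) → 0 H
  atom 12: O, bond orders sum to 1 (valence 2) → 1 H
  atom 13: O, bond orders sum to 2 (valence 2) → 0 H
Totals → C:11, H:14, O:2.
In Hill order: C11H14O2.

C11H14O2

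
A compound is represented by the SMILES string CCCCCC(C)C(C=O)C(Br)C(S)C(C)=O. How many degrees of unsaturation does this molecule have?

2

Molecular formula: C13H23BrO2S.
DoU = (2C + 2 + N − H − X) / 2, where X is the halogen count and O/S are ignored.
    = (2·13 + 2 + 0 − 23 − 1) / 2 = 4 / 2 = 2.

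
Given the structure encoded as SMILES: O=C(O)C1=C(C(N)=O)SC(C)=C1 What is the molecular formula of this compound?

Walk through each heavy atom and fill implicit hydrogens from standard valence (C 4, N 3, O 2, S 2, halogen 1):
  atom 1: O, bond orders sum to 2 (valence 2) → 0 H
  atom 2: C, bond orders sum to 4 (valence 4) → 0 H
  atom 3: O, bond orders sum to 1 (valence 2) → 1 H
  atom 4: C, bond orders sum to 4 (valence 4) → 0 H
  atom 5: C, bond orders sum to 4 (valence 4) → 0 H
  atom 6: C, bond orders sum to 4 (valence 4) → 0 H
  atom 7: N, bond orders sum to 1 (valence 3) → 2 H
  atom 8: O, bond orders sum to 2 (valence 2) → 0 H
  atom 9: S, bond orders sum to 2 (valence 2) → 0 H
  atom 10: C, bond orders sum to 4 (valence 4) → 0 H
  atom 11: C, bond orders sum to 1 (valence 4) → 3 H
  atom 12: C, bond orders sum to 3 (valence 4) → 1 H
Totals → C:7, H:7, N:1, O:3, S:1.
In Hill order: C7H7NO3S.

C7H7NO3S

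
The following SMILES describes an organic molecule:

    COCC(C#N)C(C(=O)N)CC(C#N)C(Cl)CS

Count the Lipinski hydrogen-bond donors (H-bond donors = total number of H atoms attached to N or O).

2

Donors: find every N or O and count the H atoms it carries.
  atom 2 (O): bond orders sum to 2 → 0 H
  atom 6 (N): bond orders sum to 3 → 0 H
  atom 9 (O): bond orders sum to 2 → 0 H
  atom 10 (N): bond orders sum to 1 → 2 H
  atom 14 (N): bond orders sum to 3 → 0 H
Lipinski HBD = 2.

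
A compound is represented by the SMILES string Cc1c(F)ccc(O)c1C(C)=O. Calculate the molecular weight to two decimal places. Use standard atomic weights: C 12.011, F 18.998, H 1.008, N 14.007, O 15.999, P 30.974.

First, the molecular formula is C9H9FO2 (counting implicit H from valence).
  C: 9 × 12.011 = 108.099
  F: 1 × 18.998 = 18.998
  H: 9 × 1.008 = 9.072
  O: 2 × 15.999 = 31.998
Sum: 9×12.011 + 1×18.998 + 9×1.008 + 2×15.999 = 168.167 → 168.17 g/mol.

168.17 g/mol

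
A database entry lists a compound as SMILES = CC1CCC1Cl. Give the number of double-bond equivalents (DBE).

Degree of unsaturation = (number of rings) + (number of π bonds).
Ring closures in the SMILES: 1.
π bonds: none → 0 DoU from unsaturation.
Total DoU = 1 + 0 = 1.

1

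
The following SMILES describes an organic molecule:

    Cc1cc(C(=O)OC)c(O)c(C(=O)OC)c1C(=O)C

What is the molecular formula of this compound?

Walk through each heavy atom and fill implicit hydrogens from standard valence (C 4, N 3, O 2, S 2, halogen 1); for lowercase aromatic atoms, an aromatic c carries 1 H when it has two neighbours and 0 H with three, and aromatic n carries 0 H:
  atom 1: C, bond orders sum to 1 (valence 4) → 3 H
  atom 2: aromatic c, 3 neighbours → 0 H
  atom 3: aromatic c, 2 neighbours → 1 H
  atom 4: aromatic c, 3 neighbours → 0 H
  atom 5: C, bond orders sum to 4 (valence 4) → 0 H
  atom 6: O, bond orders sum to 2 (valence 2) → 0 H
  atom 7: O, bond orders sum to 2 (valence 2) → 0 H
  atom 8: C, bond orders sum to 1 (valence 4) → 3 H
  atom 9: aromatic c, 3 neighbours → 0 H
  atom 10: O, bond orders sum to 1 (valence 2) → 1 H
  atom 11: aromatic c, 3 neighbours → 0 H
  atom 12: C, bond orders sum to 4 (valence 4) → 0 H
  atom 13: O, bond orders sum to 2 (valence 2) → 0 H
  atom 14: O, bond orders sum to 2 (valence 2) → 0 H
  atom 15: C, bond orders sum to 1 (valence 4) → 3 H
  atom 16: aromatic c, 3 neighbours → 0 H
  atom 17: C, bond orders sum to 4 (valence 4) → 0 H
  atom 18: O, bond orders sum to 2 (valence 2) → 0 H
  atom 19: C, bond orders sum to 1 (valence 4) → 3 H
Totals → C:13, H:14, O:6.
In Hill order: C13H14O6.

C13H14O6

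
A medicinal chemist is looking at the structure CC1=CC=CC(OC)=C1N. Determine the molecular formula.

C8H11NO

Walk through each heavy atom and fill implicit hydrogens from standard valence (C 4, N 3, O 2, S 2, halogen 1):
  atom 1: C, bond orders sum to 1 (valence 4) → 3 H
  atom 2: C, bond orders sum to 4 (valence 4) → 0 H
  atom 3: C, bond orders sum to 3 (valence 4) → 1 H
  atom 4: C, bond orders sum to 3 (valence 4) → 1 H
  atom 5: C, bond orders sum to 3 (valence 4) → 1 H
  atom 6: C, bond orders sum to 4 (valence 4) → 0 H
  atom 7: O, bond orders sum to 2 (valence 2) → 0 H
  atom 8: C, bond orders sum to 1 (valence 4) → 3 H
  atom 9: C, bond orders sum to 4 (valence 4) → 0 H
  atom 10: N, bond orders sum to 1 (valence 3) → 2 H
Totals → C:8, H:11, N:1, O:1.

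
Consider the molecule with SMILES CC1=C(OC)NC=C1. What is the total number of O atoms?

1

Scan the SMILES for O atoms (remember two-letter symbols like Cl and Br are single atoms).
Oxygen count: 1.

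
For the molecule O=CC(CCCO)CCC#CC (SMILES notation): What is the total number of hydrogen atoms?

Walk through each heavy atom and fill implicit hydrogens from standard valence (C 4, N 3, O 2, S 2, halogen 1):
  atom 1: O, bond orders sum to 2 (valence 2) → 0 H
  atom 2: C, bond orders sum to 3 (valence 4) → 1 H
  atom 3: C, bond orders sum to 3 (valence 4) → 1 H
  atom 4: C, bond orders sum to 2 (valence 4) → 2 H
  atom 5: C, bond orders sum to 2 (valence 4) → 2 H
  atom 6: C, bond orders sum to 2 (valence 4) → 2 H
  atom 7: O, bond orders sum to 1 (valence 2) → 1 H
  atom 8: C, bond orders sum to 2 (valence 4) → 2 H
  atom 9: C, bond orders sum to 2 (valence 4) → 2 H
  atom 10: C, bond orders sum to 4 (valence 4) → 0 H
  atom 11: C, bond orders sum to 4 (valence 4) → 0 H
  atom 12: C, bond orders sum to 1 (valence 4) → 3 H
Total hydrogens: 16.

16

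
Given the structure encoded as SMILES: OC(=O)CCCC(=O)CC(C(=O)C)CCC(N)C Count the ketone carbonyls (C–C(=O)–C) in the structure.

The ketone motif appears at heavy-atom positions 7, 11 in the SMILES.
Other groups present: 1 carboxylic acid, 1 primary amine.
Ketone count: 2.

2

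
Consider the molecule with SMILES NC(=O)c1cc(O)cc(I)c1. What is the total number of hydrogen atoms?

6

Walk through each heavy atom and fill implicit hydrogens from standard valence (C 4, N 3, O 2, S 2, halogen 1); for lowercase aromatic atoms, an aromatic c carries 1 H when it has two neighbours and 0 H with three, and aromatic n carries 0 H:
  atom 1: N, bond orders sum to 1 (valence 3) → 2 H
  atom 2: C, bond orders sum to 4 (valence 4) → 0 H
  atom 3: O, bond orders sum to 2 (valence 2) → 0 H
  atom 4: aromatic c, 3 neighbours → 0 H
  atom 5: aromatic c, 2 neighbours → 1 H
  atom 6: aromatic c, 3 neighbours → 0 H
  atom 7: O, bond orders sum to 1 (valence 2) → 1 H
  atom 8: aromatic c, 2 neighbours → 1 H
  atom 9: aromatic c, 3 neighbours → 0 H
  atom 10: I (halogen, monovalent) → 0 H
  atom 11: aromatic c, 2 neighbours → 1 H
Total hydrogens: 6.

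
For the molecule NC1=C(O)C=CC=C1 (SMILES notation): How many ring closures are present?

In SMILES, each pair of matching ring-closure digits denotes one ring-closing bond; the number of such bonds equals the number of independent rings.
Ring-closure bonds here: 1.

1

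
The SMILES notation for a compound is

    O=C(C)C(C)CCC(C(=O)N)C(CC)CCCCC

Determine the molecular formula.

C16H31NO2

Walk through each heavy atom and fill implicit hydrogens from standard valence (C 4, N 3, O 2, S 2, halogen 1):
  atom 1: O, bond orders sum to 2 (valence 2) → 0 H
  atom 2: C, bond orders sum to 4 (valence 4) → 0 H
  atom 3: C, bond orders sum to 1 (valence 4) → 3 H
  atom 4: C, bond orders sum to 3 (valence 4) → 1 H
  atom 5: C, bond orders sum to 1 (valence 4) → 3 H
  atom 6: C, bond orders sum to 2 (valence 4) → 2 H
  atom 7: C, bond orders sum to 2 (valence 4) → 2 H
  atom 8: C, bond orders sum to 3 (valence 4) → 1 H
  atom 9: C, bond orders sum to 4 (valence 4) → 0 H
  atom 10: O, bond orders sum to 2 (valence 2) → 0 H
  atom 11: N, bond orders sum to 1 (valence 3) → 2 H
  atom 12: C, bond orders sum to 3 (valence 4) → 1 H
  atom 13: C, bond orders sum to 2 (valence 4) → 2 H
  atom 14: C, bond orders sum to 1 (valence 4) → 3 H
  atom 15: C, bond orders sum to 2 (valence 4) → 2 H
  atom 16: C, bond orders sum to 2 (valence 4) → 2 H
  atom 17: C, bond orders sum to 2 (valence 4) → 2 H
  atom 18: C, bond orders sum to 2 (valence 4) → 2 H
  atom 19: C, bond orders sum to 1 (valence 4) → 3 H
Totals → C:16, H:31, N:1, O:2.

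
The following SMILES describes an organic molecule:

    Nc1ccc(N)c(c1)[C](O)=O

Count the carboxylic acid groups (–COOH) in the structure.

The carboxylic acid motif appears at heavy-atom position 9 in the SMILES.
Other groups present: 2 primary amine.
Carboxylic acid count: 1.

1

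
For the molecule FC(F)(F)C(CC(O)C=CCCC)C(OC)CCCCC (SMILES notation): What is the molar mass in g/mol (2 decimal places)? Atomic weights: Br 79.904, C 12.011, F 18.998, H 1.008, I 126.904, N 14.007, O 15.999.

First, the molecular formula is C16H29F3O2 (counting implicit H from valence).
  C: 16 × 12.011 = 192.176
  F: 3 × 18.998 = 56.994
  H: 29 × 1.008 = 29.232
  O: 2 × 15.999 = 31.998
Sum: 16×12.011 + 3×18.998 + 29×1.008 + 2×15.999 = 310.400 → 310.40 g/mol.

310.40 g/mol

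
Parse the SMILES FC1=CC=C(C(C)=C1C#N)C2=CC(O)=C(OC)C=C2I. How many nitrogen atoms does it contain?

1

Scan the SMILES for N atoms (remember two-letter symbols like Cl and Br are single atoms).
Nitrogen count: 1.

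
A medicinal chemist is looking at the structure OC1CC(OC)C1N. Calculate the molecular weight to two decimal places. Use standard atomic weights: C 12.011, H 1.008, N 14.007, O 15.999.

117.15 g/mol

First, the molecular formula is C5H11NO2 (counting implicit H from valence).
  C: 5 × 12.011 = 60.055
  H: 11 × 1.008 = 11.088
  N: 1 × 14.007 = 14.007
  O: 2 × 15.999 = 31.998
Sum: 5×12.011 + 11×1.008 + 1×14.007 + 2×15.999 = 117.148 → 117.15 g/mol.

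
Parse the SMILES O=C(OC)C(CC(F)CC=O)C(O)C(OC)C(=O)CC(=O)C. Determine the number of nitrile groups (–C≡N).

Scan the SMILES for the nitrile motif — none present.
Groups that are present: 1 aldehyde, 1 ester, 1 ether, 1 hydroxyl, 2 ketone.

0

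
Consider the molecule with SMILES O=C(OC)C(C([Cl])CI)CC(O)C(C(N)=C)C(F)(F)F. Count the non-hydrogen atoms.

20

Every atom symbol written in the SMILES (organic subset) is one heavy atom; implicit H are not written.
Heavy atoms by element → C:11, Cl:1, F:3, I:1, N:1, O:3.
Total: 20.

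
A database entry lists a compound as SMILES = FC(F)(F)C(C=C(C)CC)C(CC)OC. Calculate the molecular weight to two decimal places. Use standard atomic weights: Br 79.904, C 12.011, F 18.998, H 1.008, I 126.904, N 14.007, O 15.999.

224.27 g/mol

First, the molecular formula is C11H19F3O (counting implicit H from valence).
  C: 11 × 12.011 = 132.121
  F: 3 × 18.998 = 56.994
  H: 19 × 1.008 = 19.152
  O: 1 × 15.999 = 15.999
Sum: 11×12.011 + 3×18.998 + 19×1.008 + 1×15.999 = 224.266 → 224.27 g/mol.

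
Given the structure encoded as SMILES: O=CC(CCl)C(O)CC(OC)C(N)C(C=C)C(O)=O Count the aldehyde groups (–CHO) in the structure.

1

The aldehyde motif appears at heavy-atom position 2 in the SMILES.
Other groups present: 1 alkene, 1 carboxylic acid, 1 ether, 1 hydroxyl, 1 primary amine.
Aldehyde count: 1.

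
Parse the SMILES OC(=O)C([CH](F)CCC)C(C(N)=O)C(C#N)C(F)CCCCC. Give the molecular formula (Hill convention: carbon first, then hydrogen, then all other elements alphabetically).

Walk through each heavy atom and fill implicit hydrogens from standard valence (C 4, N 3, O 2, S 2, halogen 1):
  atom 1: O, bond orders sum to 1 (valence 2) → 1 H
  atom 2: C, bond orders sum to 4 (valence 4) → 0 H
  atom 3: O, bond orders sum to 2 (valence 2) → 0 H
  atom 4: C, bond orders sum to 3 (valence 4) → 1 H
  atom 5: C with explicit H count 1
  atom 6: F (halogen, monovalent) → 0 H
  atom 7: C, bond orders sum to 2 (valence 4) → 2 H
  atom 8: C, bond orders sum to 2 (valence 4) → 2 H
  atom 9: C, bond orders sum to 1 (valence 4) → 3 H
  atom 10: C, bond orders sum to 3 (valence 4) → 1 H
  atom 11: C, bond orders sum to 4 (valence 4) → 0 H
  atom 12: N, bond orders sum to 1 (valence 3) → 2 H
  atom 13: O, bond orders sum to 2 (valence 2) → 0 H
  atom 14: C, bond orders sum to 3 (valence 4) → 1 H
  atom 15: C, bond orders sum to 4 (valence 4) → 0 H
  atom 16: N, bond orders sum to 3 (valence 3) → 0 H
  atom 17: C, bond orders sum to 3 (valence 4) → 1 H
  atom 18: F (halogen, monovalent) → 0 H
  atom 19: C, bond orders sum to 2 (valence 4) → 2 H
  atom 20: C, bond orders sum to 2 (valence 4) → 2 H
  atom 21: C, bond orders sum to 2 (valence 4) → 2 H
  atom 22: C, bond orders sum to 2 (valence 4) → 2 H
  atom 23: C, bond orders sum to 1 (valence 4) → 3 H
Totals → C:16, H:26, F:2, N:2, O:3.

C16H26F2N2O3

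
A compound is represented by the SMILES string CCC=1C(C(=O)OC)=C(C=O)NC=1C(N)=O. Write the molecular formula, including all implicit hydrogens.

Walk through each heavy atom and fill implicit hydrogens from standard valence (C 4, N 3, O 2, S 2, halogen 1):
  atom 1: C, bond orders sum to 1 (valence 4) → 3 H
  atom 2: C, bond orders sum to 2 (valence 4) → 2 H
  atom 3: C, bond orders sum to 4 (valence 4) → 0 H
  atom 4: C, bond orders sum to 4 (valence 4) → 0 H
  atom 5: C, bond orders sum to 4 (valence 4) → 0 H
  atom 6: O, bond orders sum to 2 (valence 2) → 0 H
  atom 7: O, bond orders sum to 2 (valence 2) → 0 H
  atom 8: C, bond orders sum to 1 (valence 4) → 3 H
  atom 9: C, bond orders sum to 4 (valence 4) → 0 H
  atom 10: C, bond orders sum to 3 (valence 4) → 1 H
  atom 11: O, bond orders sum to 2 (valence 2) → 0 H
  atom 12: N, bond orders sum to 2 (valence 3) → 1 H
  atom 13: C, bond orders sum to 4 (valence 4) → 0 H
  atom 14: C, bond orders sum to 4 (valence 4) → 0 H
  atom 15: N, bond orders sum to 1 (valence 3) → 2 H
  atom 16: O, bond orders sum to 2 (valence 2) → 0 H
Totals → C:10, H:12, N:2, O:4.
In Hill order: C10H12N2O4.

C10H12N2O4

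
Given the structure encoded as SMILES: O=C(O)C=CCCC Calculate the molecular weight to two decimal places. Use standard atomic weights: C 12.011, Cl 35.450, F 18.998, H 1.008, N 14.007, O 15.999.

114.14 g/mol

First, the molecular formula is C6H10O2 (counting implicit H from valence).
  C: 6 × 12.011 = 72.066
  H: 10 × 1.008 = 10.080
  O: 2 × 15.999 = 31.998
Sum: 6×12.011 + 10×1.008 + 2×15.999 = 114.144 → 114.14 g/mol.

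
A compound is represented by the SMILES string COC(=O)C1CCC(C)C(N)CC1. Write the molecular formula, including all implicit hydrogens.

Walk through each heavy atom and fill implicit hydrogens from standard valence (C 4, N 3, O 2, S 2, halogen 1):
  atom 1: C, bond orders sum to 1 (valence 4) → 3 H
  atom 2: O, bond orders sum to 2 (valence 2) → 0 H
  atom 3: C, bond orders sum to 4 (valence 4) → 0 H
  atom 4: O, bond orders sum to 2 (valence 2) → 0 H
  atom 5: C, bond orders sum to 3 (valence 4) → 1 H
  atom 6: C, bond orders sum to 2 (valence 4) → 2 H
  atom 7: C, bond orders sum to 2 (valence 4) → 2 H
  atom 8: C, bond orders sum to 3 (valence 4) → 1 H
  atom 9: C, bond orders sum to 1 (valence 4) → 3 H
  atom 10: C, bond orders sum to 3 (valence 4) → 1 H
  atom 11: N, bond orders sum to 1 (valence 3) → 2 H
  atom 12: C, bond orders sum to 2 (valence 4) → 2 H
  atom 13: C, bond orders sum to 2 (valence 4) → 2 H
Totals → C:10, H:19, N:1, O:2.

C10H19NO2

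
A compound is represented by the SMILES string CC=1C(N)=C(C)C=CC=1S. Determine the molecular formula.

Walk through each heavy atom and fill implicit hydrogens from standard valence (C 4, N 3, O 2, S 2, halogen 1):
  atom 1: C, bond orders sum to 1 (valence 4) → 3 H
  atom 2: C, bond orders sum to 4 (valence 4) → 0 H
  atom 3: C, bond orders sum to 4 (valence 4) → 0 H
  atom 4: N, bond orders sum to 1 (valence 3) → 2 H
  atom 5: C, bond orders sum to 4 (valence 4) → 0 H
  atom 6: C, bond orders sum to 1 (valence 4) → 3 H
  atom 7: C, bond orders sum to 3 (valence 4) → 1 H
  atom 8: C, bond orders sum to 3 (valence 4) → 1 H
  atom 9: C, bond orders sum to 4 (valence 4) → 0 H
  atom 10: S, bond orders sum to 1 (valence 2) → 1 H
Totals → C:8, H:11, N:1, S:1.
In Hill order: C8H11NS.

C8H11NS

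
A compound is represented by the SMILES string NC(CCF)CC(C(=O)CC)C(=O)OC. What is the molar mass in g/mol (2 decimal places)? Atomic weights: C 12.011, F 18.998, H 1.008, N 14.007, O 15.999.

219.26 g/mol

First, the molecular formula is C10H18FNO3 (counting implicit H from valence).
  C: 10 × 12.011 = 120.110
  F: 1 × 18.998 = 18.998
  H: 18 × 1.008 = 18.144
  N: 1 × 14.007 = 14.007
  O: 3 × 15.999 = 47.997
Sum: 10×12.011 + 1×18.998 + 18×1.008 + 1×14.007 + 3×15.999 = 219.256 → 219.26 g/mol.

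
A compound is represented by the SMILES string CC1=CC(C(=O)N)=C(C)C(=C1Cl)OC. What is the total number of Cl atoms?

1

Scan the SMILES for Cl atoms (remember two-letter symbols like Cl and Br are single atoms).
Chlorine count: 1.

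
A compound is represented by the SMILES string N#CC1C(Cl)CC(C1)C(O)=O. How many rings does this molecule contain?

In SMILES, each pair of matching ring-closure digits denotes one ring-closing bond; the number of such bonds equals the number of independent rings.
Ring-closure bonds here: 1.

1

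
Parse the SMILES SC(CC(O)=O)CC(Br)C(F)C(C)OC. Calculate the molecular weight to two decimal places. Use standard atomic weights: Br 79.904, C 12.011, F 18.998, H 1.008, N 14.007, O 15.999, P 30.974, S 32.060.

303.19 g/mol

First, the molecular formula is C9H16BrFO3S (counting implicit H from valence).
  Br: 1 × 79.904 = 79.904
  C: 9 × 12.011 = 108.099
  F: 1 × 18.998 = 18.998
  H: 16 × 1.008 = 16.128
  O: 3 × 15.999 = 47.997
  S: 1 × 32.060 = 32.060
Sum: 1×79.904 + 9×12.011 + 1×18.998 + 16×1.008 + 3×15.999 + 1×32.060 = 303.186 → 303.19 g/mol.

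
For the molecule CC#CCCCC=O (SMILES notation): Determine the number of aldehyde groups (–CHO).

1

The aldehyde motif appears at heavy-atom position 7 in the SMILES.
Other groups present: 1 alkyne.
Aldehyde count: 1.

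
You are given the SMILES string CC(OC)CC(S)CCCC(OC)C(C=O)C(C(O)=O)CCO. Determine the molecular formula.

Walk through each heavy atom and fill implicit hydrogens from standard valence (C 4, N 3, O 2, S 2, halogen 1):
  atom 1: C, bond orders sum to 1 (valence 4) → 3 H
  atom 2: C, bond orders sum to 3 (valence 4) → 1 H
  atom 3: O, bond orders sum to 2 (valence 2) → 0 H
  atom 4: C, bond orders sum to 1 (valence 4) → 3 H
  atom 5: C, bond orders sum to 2 (valence 4) → 2 H
  atom 6: C, bond orders sum to 3 (valence 4) → 1 H
  atom 7: S, bond orders sum to 1 (valence 2) → 1 H
  atom 8: C, bond orders sum to 2 (valence 4) → 2 H
  atom 9: C, bond orders sum to 2 (valence 4) → 2 H
  atom 10: C, bond orders sum to 2 (valence 4) → 2 H
  atom 11: C, bond orders sum to 3 (valence 4) → 1 H
  atom 12: O, bond orders sum to 2 (valence 2) → 0 H
  atom 13: C, bond orders sum to 1 (valence 4) → 3 H
  atom 14: C, bond orders sum to 3 (valence 4) → 1 H
  atom 15: C, bond orders sum to 3 (valence 4) → 1 H
  atom 16: O, bond orders sum to 2 (valence 2) → 0 H
  atom 17: C, bond orders sum to 3 (valence 4) → 1 H
  atom 18: C, bond orders sum to 4 (valence 4) → 0 H
  atom 19: O, bond orders sum to 1 (valence 2) → 1 H
  atom 20: O, bond orders sum to 2 (valence 2) → 0 H
  atom 21: C, bond orders sum to 2 (valence 4) → 2 H
  atom 22: C, bond orders sum to 2 (valence 4) → 2 H
  atom 23: O, bond orders sum to 1 (valence 2) → 1 H
Totals → C:16, H:30, O:6, S:1.
In Hill order: C16H30O6S.

C16H30O6S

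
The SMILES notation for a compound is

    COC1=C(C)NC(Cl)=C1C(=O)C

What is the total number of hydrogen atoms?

10

Walk through each heavy atom and fill implicit hydrogens from standard valence (C 4, N 3, O 2, S 2, halogen 1):
  atom 1: C, bond orders sum to 1 (valence 4) → 3 H
  atom 2: O, bond orders sum to 2 (valence 2) → 0 H
  atom 3: C, bond orders sum to 4 (valence 4) → 0 H
  atom 4: C, bond orders sum to 4 (valence 4) → 0 H
  atom 5: C, bond orders sum to 1 (valence 4) → 3 H
  atom 6: N, bond orders sum to 2 (valence 3) → 1 H
  atom 7: C, bond orders sum to 4 (valence 4) → 0 H
  atom 8: Cl (halogen, monovalent) → 0 H
  atom 9: C, bond orders sum to 4 (valence 4) → 0 H
  atom 10: C, bond orders sum to 4 (valence 4) → 0 H
  atom 11: O, bond orders sum to 2 (valence 2) → 0 H
  atom 12: C, bond orders sum to 1 (valence 4) → 3 H
Total hydrogens: 10.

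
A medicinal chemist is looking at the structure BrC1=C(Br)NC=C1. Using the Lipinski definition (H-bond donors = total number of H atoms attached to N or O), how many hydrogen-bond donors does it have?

Donors: find every N or O and count the H atoms it carries.
  atom 5 (N): bond orders sum to 2 → 1 H
Lipinski HBD = 1.

1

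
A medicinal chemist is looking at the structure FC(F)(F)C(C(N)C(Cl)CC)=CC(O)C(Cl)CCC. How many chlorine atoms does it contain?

Scan the SMILES for Cl atoms (remember two-letter symbols like Cl and Br are single atoms).
Chlorine count: 2.

2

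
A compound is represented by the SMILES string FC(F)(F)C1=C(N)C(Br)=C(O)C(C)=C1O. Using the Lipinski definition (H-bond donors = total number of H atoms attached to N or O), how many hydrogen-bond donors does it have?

Donors: find every N or O and count the H atoms it carries.
  atom 7 (N): bond orders sum to 1 → 2 H
  atom 11 (O): bond orders sum to 1 → 1 H
  atom 15 (O): bond orders sum to 1 → 1 H
Lipinski HBD = 4.

4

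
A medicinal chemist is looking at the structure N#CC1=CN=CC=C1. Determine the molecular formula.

C6H4N2

Walk through each heavy atom and fill implicit hydrogens from standard valence (C 4, N 3, O 2, S 2, halogen 1):
  atom 1: N, bond orders sum to 3 (valence 3) → 0 H
  atom 2: C, bond orders sum to 4 (valence 4) → 0 H
  atom 3: C, bond orders sum to 4 (valence 4) → 0 H
  atom 4: C, bond orders sum to 3 (valence 4) → 1 H
  atom 5: N, bond orders sum to 3 (valence 3) → 0 H
  atom 6: C, bond orders sum to 3 (valence 4) → 1 H
  atom 7: C, bond orders sum to 3 (valence 4) → 1 H
  atom 8: C, bond orders sum to 3 (valence 4) → 1 H
Totals → C:6, H:4, N:2.
In Hill order: C6H4N2.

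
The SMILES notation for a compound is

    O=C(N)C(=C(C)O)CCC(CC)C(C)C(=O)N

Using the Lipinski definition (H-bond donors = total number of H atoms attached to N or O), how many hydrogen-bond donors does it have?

Donors: find every N or O and count the H atoms it carries.
  atom 1 (O): bond orders sum to 2 → 0 H
  atom 3 (N): bond orders sum to 1 → 2 H
  atom 7 (O): bond orders sum to 1 → 1 H
  atom 16 (O): bond orders sum to 2 → 0 H
  atom 17 (N): bond orders sum to 1 → 2 H
Lipinski HBD = 5.

5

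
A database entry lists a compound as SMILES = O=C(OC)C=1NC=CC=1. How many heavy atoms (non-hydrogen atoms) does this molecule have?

Every atom symbol written in the SMILES (organic subset) is one heavy atom; implicit H are not written.
Heavy atoms by element → C:6, N:1, O:2.
Total: 9.

9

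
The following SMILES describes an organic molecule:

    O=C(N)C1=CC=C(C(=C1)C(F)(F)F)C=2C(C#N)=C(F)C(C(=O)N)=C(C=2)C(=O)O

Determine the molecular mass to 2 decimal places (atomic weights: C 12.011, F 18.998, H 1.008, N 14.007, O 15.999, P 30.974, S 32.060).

395.27 g/mol

First, the molecular formula is C17H9F4N3O4 (counting implicit H from valence).
  C: 17 × 12.011 = 204.187
  F: 4 × 18.998 = 75.992
  H: 9 × 1.008 = 9.072
  N: 3 × 14.007 = 42.021
  O: 4 × 15.999 = 63.996
Sum: 17×12.011 + 4×18.998 + 9×1.008 + 3×14.007 + 4×15.999 = 395.268 → 395.27 g/mol.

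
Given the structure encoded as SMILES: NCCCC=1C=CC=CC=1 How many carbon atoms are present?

Count every carbon token in the SMILES (each C, including those in ring-closure positions and inside branches).
Carbon count: 9.

9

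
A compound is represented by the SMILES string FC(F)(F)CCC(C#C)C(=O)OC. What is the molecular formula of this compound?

C8H9F3O2

Walk through each heavy atom and fill implicit hydrogens from standard valence (C 4, N 3, O 2, S 2, halogen 1):
  atom 1: F (halogen, monovalent) → 0 H
  atom 2: C, bond orders sum to 4 (valence 4) → 0 H
  atom 3: F (halogen, monovalent) → 0 H
  atom 4: F (halogen, monovalent) → 0 H
  atom 5: C, bond orders sum to 2 (valence 4) → 2 H
  atom 6: C, bond orders sum to 2 (valence 4) → 2 H
  atom 7: C, bond orders sum to 3 (valence 4) → 1 H
  atom 8: C, bond orders sum to 4 (valence 4) → 0 H
  atom 9: C, bond orders sum to 3 (valence 4) → 1 H
  atom 10: C, bond orders sum to 4 (valence 4) → 0 H
  atom 11: O, bond orders sum to 2 (valence 2) → 0 H
  atom 12: O, bond orders sum to 2 (valence 2) → 0 H
  atom 13: C, bond orders sum to 1 (valence 4) → 3 H
Totals → C:8, H:9, F:3, O:2.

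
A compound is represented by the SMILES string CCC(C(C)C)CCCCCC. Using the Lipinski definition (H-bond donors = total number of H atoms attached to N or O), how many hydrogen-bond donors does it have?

Donors: find every N or O and count the H atoms it carries.
  (no N or O atoms present)
Lipinski HBD = 0.

0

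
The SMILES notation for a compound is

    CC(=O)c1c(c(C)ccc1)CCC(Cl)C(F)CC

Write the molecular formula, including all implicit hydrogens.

Walk through each heavy atom and fill implicit hydrogens from standard valence (C 4, N 3, O 2, S 2, halogen 1); for lowercase aromatic atoms, an aromatic c carries 1 H when it has two neighbours and 0 H with three, and aromatic n carries 0 H:
  atom 1: C, bond orders sum to 1 (valence 4) → 3 H
  atom 2: C, bond orders sum to 4 (valence 4) → 0 H
  atom 3: O, bond orders sum to 2 (valence 2) → 0 H
  atom 4: aromatic c, 3 neighbours → 0 H
  atom 5: aromatic c, 3 neighbours → 0 H
  atom 6: aromatic c, 3 neighbours → 0 H
  atom 7: C, bond orders sum to 1 (valence 4) → 3 H
  atom 8: aromatic c, 2 neighbours → 1 H
  atom 9: aromatic c, 2 neighbours → 1 H
  atom 10: aromatic c, 2 neighbours → 1 H
  atom 11: C, bond orders sum to 2 (valence 4) → 2 H
  atom 12: C, bond orders sum to 2 (valence 4) → 2 H
  atom 13: C, bond orders sum to 3 (valence 4) → 1 H
  atom 14: Cl (halogen, monovalent) → 0 H
  atom 15: C, bond orders sum to 3 (valence 4) → 1 H
  atom 16: F (halogen, monovalent) → 0 H
  atom 17: C, bond orders sum to 2 (valence 4) → 2 H
  atom 18: C, bond orders sum to 1 (valence 4) → 3 H
Totals → C:15, H:20, Cl:1, F:1, O:1.
In Hill order: C15H20ClFO.

C15H20ClFO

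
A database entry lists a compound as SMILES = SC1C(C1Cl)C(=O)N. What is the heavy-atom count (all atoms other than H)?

8

Every atom symbol written in the SMILES (organic subset) is one heavy atom; implicit H are not written.
Heavy atoms by element → C:4, Cl:1, N:1, O:1, S:1.
Total: 8.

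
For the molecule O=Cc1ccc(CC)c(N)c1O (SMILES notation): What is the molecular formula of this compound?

Walk through each heavy atom and fill implicit hydrogens from standard valence (C 4, N 3, O 2, S 2, halogen 1); for lowercase aromatic atoms, an aromatic c carries 1 H when it has two neighbours and 0 H with three, and aromatic n carries 0 H:
  atom 1: O, bond orders sum to 2 (valence 2) → 0 H
  atom 2: C, bond orders sum to 3 (valence 4) → 1 H
  atom 3: aromatic c, 3 neighbours → 0 H
  atom 4: aromatic c, 2 neighbours → 1 H
  atom 5: aromatic c, 2 neighbours → 1 H
  atom 6: aromatic c, 3 neighbours → 0 H
  atom 7: C, bond orders sum to 2 (valence 4) → 2 H
  atom 8: C, bond orders sum to 1 (valence 4) → 3 H
  atom 9: aromatic c, 3 neighbours → 0 H
  atom 10: N, bond orders sum to 1 (valence 3) → 2 H
  atom 11: aromatic c, 3 neighbours → 0 H
  atom 12: O, bond orders sum to 1 (valence 2) → 1 H
Totals → C:9, H:11, N:1, O:2.
In Hill order: C9H11NO2.

C9H11NO2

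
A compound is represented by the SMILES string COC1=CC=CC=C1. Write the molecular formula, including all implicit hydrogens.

C7H8O

Walk through each heavy atom and fill implicit hydrogens from standard valence (C 4, N 3, O 2, S 2, halogen 1):
  atom 1: C, bond orders sum to 1 (valence 4) → 3 H
  atom 2: O, bond orders sum to 2 (valence 2) → 0 H
  atom 3: C, bond orders sum to 4 (valence 4) → 0 H
  atom 4: C, bond orders sum to 3 (valence 4) → 1 H
  atom 5: C, bond orders sum to 3 (valence 4) → 1 H
  atom 6: C, bond orders sum to 3 (valence 4) → 1 H
  atom 7: C, bond orders sum to 3 (valence 4) → 1 H
  atom 8: C, bond orders sum to 3 (valence 4) → 1 H
Totals → C:7, H:8, O:1.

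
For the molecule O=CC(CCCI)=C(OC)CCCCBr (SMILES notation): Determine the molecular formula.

Walk through each heavy atom and fill implicit hydrogens from standard valence (C 4, N 3, O 2, S 2, halogen 1):
  atom 1: O, bond orders sum to 2 (valence 2) → 0 H
  atom 2: C, bond orders sum to 3 (valence 4) → 1 H
  atom 3: C, bond orders sum to 4 (valence 4) → 0 H
  atom 4: C, bond orders sum to 2 (valence 4) → 2 H
  atom 5: C, bond orders sum to 2 (valence 4) → 2 H
  atom 6: C, bond orders sum to 2 (valence 4) → 2 H
  atom 7: I (halogen, monovalent) → 0 H
  atom 8: C, bond orders sum to 4 (valence 4) → 0 H
  atom 9: O, bond orders sum to 2 (valence 2) → 0 H
  atom 10: C, bond orders sum to 1 (valence 4) → 3 H
  atom 11: C, bond orders sum to 2 (valence 4) → 2 H
  atom 12: C, bond orders sum to 2 (valence 4) → 2 H
  atom 13: C, bond orders sum to 2 (valence 4) → 2 H
  atom 14: C, bond orders sum to 2 (valence 4) → 2 H
  atom 15: Br (halogen, monovalent) → 0 H
Totals → C:11, H:18, Br:1, I:1, O:2.

C11H18BrIO2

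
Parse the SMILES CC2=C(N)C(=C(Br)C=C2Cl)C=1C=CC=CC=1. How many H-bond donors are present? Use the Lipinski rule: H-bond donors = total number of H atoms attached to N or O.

2

Donors: find every N or O and count the H atoms it carries.
  atom 4 (N): bond orders sum to 1 → 2 H
Lipinski HBD = 2.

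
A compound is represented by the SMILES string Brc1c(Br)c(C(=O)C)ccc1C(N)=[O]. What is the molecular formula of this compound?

Walk through each heavy atom and fill implicit hydrogens from standard valence (C 4, N 3, O 2, S 2, halogen 1); for lowercase aromatic atoms, an aromatic c carries 1 H when it has two neighbours and 0 H with three, and aromatic n carries 0 H:
  atom 1: Br (halogen, monovalent) → 0 H
  atom 2: aromatic c, 3 neighbours → 0 H
  atom 3: aromatic c, 3 neighbours → 0 H
  atom 4: Br (halogen, monovalent) → 0 H
  atom 5: aromatic c, 3 neighbours → 0 H
  atom 6: C, bond orders sum to 4 (valence 4) → 0 H
  atom 7: O, bond orders sum to 2 (valence 2) → 0 H
  atom 8: C, bond orders sum to 1 (valence 4) → 3 H
  atom 9: aromatic c, 2 neighbours → 1 H
  atom 10: aromatic c, 2 neighbours → 1 H
  atom 11: aromatic c, 3 neighbours → 0 H
  atom 12: C, bond orders sum to 4 (valence 4) → 0 H
  atom 13: N, bond orders sum to 1 (valence 3) → 2 H
  atom 14: O with explicit H count 0
Totals → C:9, H:7, Br:2, N:1, O:2.
In Hill order: C9H7Br2NO2.

C9H7Br2NO2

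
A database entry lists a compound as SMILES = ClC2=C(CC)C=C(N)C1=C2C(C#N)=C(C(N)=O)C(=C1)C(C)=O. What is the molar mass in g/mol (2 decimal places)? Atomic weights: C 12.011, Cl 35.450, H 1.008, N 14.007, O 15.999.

315.76 g/mol

First, the molecular formula is C16H14ClN3O2 (counting implicit H from valence).
  C: 16 × 12.011 = 192.176
  Cl: 1 × 35.450 = 35.450
  H: 14 × 1.008 = 14.112
  N: 3 × 14.007 = 42.021
  O: 2 × 15.999 = 31.998
Sum: 16×12.011 + 1×35.450 + 14×1.008 + 3×14.007 + 2×15.999 = 315.757 → 315.76 g/mol.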